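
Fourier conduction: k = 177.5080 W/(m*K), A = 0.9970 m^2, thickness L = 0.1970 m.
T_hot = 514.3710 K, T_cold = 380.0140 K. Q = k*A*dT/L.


dT = 134.3570 K
Q = 177.5080 * 0.9970 * 134.3570 / 0.1970 = 120699.9697 W

120699.9697 W


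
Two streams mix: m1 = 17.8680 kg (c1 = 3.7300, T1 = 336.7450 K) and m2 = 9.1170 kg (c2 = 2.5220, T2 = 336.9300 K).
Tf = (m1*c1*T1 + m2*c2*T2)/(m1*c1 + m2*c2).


num = 30190.3160
den = 89.6407
Tf = 336.7925 K

336.7925 K


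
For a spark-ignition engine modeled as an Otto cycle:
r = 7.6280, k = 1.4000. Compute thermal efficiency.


r^(k-1) = 2.2541
eta = 1 - 1/2.2541 = 0.5564 = 55.6355%

55.6355%


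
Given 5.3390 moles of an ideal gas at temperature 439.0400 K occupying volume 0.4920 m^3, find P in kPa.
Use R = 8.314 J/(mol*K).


P = nRT/V = 5.3390 * 8.314 * 439.0400 / 0.4920
= 19488.3033 / 0.4920 = 39610.3726 Pa = 39.6104 kPa

39.6104 kPa


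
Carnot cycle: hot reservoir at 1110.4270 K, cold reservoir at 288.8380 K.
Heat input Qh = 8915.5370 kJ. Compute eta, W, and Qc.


eta = 1 - 288.8380/1110.4270 = 0.7399
W = 0.7399 * 8915.5370 = 6596.4779 kJ
Qc = 8915.5370 - 6596.4779 = 2319.0591 kJ

eta = 73.9886%, W = 6596.4779 kJ, Qc = 2319.0591 kJ


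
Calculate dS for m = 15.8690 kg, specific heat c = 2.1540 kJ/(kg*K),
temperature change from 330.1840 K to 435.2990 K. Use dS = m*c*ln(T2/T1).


T2/T1 = 1.3184
ln(T2/T1) = 0.2764
dS = 15.8690 * 2.1540 * 0.2764 = 9.4473 kJ/K

9.4473 kJ/K


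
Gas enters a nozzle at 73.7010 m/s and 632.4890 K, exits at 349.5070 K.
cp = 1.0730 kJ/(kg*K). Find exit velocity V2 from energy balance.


dT = 282.9820 K
2*cp*1000*dT = 607279.3720
V1^2 = 5431.8374
V2 = sqrt(612711.2094) = 782.7587 m/s

782.7587 m/s


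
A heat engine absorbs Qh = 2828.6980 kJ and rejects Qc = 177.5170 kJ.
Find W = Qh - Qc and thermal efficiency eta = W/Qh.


W = 2828.6980 - 177.5170 = 2651.1810 kJ
eta = 2651.1810 / 2828.6980 = 0.9372 = 93.7244%

W = 2651.1810 kJ, eta = 93.7244%


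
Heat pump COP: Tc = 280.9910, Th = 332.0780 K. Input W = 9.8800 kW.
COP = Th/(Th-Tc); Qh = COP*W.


COP = 332.0780 / 51.0870 = 6.5002
Qh = 6.5002 * 9.8800 = 64.2224 kW

COP = 6.5002, Qh = 64.2224 kW


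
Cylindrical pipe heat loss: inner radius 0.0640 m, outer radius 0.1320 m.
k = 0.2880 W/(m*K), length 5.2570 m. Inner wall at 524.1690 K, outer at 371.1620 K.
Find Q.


dT = 153.0070 K
ln(ro/ri) = 0.7239
Q = 2*pi*0.2880*5.2570*153.0070 / 0.7239 = 2010.6281 W

2010.6281 W


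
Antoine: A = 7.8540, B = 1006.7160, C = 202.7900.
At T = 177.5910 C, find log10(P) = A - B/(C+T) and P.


C+T = 380.3810
B/(C+T) = 2.6466
log10(P) = 7.8540 - 2.6466 = 5.2074
P = 10^5.2074 = 161213.3238 mmHg

161213.3238 mmHg


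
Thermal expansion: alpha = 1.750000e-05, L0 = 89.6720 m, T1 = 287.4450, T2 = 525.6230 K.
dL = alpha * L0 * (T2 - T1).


dT = 238.1780 K
dL = 1.750000e-05 * 89.6720 * 238.1780 = 0.373763 m
L_final = 90.045763 m

dL = 0.373763 m


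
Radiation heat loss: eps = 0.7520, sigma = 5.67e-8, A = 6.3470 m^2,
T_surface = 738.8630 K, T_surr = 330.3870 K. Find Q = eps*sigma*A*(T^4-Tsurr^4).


T^4 = 2.9803e+11
Tsurr^4 = 1.1915e+10
Q = 0.7520 * 5.67e-8 * 6.3470 * 2.8611e+11 = 77429.3533 W

77429.3533 W


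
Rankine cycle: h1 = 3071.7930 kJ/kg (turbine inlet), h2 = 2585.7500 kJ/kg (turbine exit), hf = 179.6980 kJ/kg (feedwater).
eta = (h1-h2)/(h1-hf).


W = 486.0430 kJ/kg
Q_in = 2892.0950 kJ/kg
eta = 0.1681 = 16.8059%

eta = 16.8059%


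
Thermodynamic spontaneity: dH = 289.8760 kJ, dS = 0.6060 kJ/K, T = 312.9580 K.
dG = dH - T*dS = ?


T*dS = 312.9580 * 0.6060 = 189.6525 kJ
dG = 289.8760 - 189.6525 = 100.2235 kJ (non-spontaneous)

dG = 100.2235 kJ, non-spontaneous


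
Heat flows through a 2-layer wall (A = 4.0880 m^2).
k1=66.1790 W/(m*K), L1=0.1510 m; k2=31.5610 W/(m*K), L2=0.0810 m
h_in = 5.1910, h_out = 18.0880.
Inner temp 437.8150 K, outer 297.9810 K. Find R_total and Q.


R_conv_in = 1/(5.1910*4.0880) = 0.0471
R_1 = 0.1510/(66.1790*4.0880) = 0.0006
R_2 = 0.0810/(31.5610*4.0880) = 0.0006
R_conv_out = 1/(18.0880*4.0880) = 0.0135
R_total = 0.0618 K/W
Q = 139.8340 / 0.0618 = 2261.4675 W

R_total = 0.0618 K/W, Q = 2261.4675 W


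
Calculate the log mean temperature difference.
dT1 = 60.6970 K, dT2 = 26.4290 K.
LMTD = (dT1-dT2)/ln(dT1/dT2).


dT1/dT2 = 2.2966
ln(dT1/dT2) = 0.8314
LMTD = 34.2680 / 0.8314 = 41.2156 K

41.2156 K


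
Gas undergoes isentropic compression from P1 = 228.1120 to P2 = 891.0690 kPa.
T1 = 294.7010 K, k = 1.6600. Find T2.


(k-1)/k = 0.3976
(P2/P1)^exp = 1.7190
T2 = 294.7010 * 1.7190 = 506.5951 K

506.5951 K


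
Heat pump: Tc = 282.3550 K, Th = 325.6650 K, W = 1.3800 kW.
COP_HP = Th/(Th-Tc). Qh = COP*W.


COP = 325.6650 / 43.3100 = 7.5194
Qh = 7.5194 * 1.3800 = 10.3768 kW

COP = 7.5194, Qh = 10.3768 kW


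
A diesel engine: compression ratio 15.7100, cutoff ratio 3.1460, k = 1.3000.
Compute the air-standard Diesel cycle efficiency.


r^(k-1) = 2.2848
rc^k = 4.4370
eta = 0.4608 = 46.0800%

46.0800%


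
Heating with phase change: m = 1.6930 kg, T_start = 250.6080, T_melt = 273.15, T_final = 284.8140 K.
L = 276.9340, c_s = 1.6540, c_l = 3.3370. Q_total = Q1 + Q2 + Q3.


Q1 (sensible, solid) = 1.6930 * 1.6540 * 22.5420 = 63.1226 kJ
Q2 (latent) = 1.6930 * 276.9340 = 468.8493 kJ
Q3 (sensible, liquid) = 1.6930 * 3.3370 * 11.6640 = 65.8962 kJ
Q_total = 597.8681 kJ

597.8681 kJ


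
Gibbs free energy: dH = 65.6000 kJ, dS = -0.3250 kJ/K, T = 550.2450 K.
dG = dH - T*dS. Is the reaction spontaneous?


T*dS = 550.2450 * -0.3250 = -178.8296 kJ
dG = 65.6000 + 178.8296 = 244.4296 kJ (non-spontaneous)

dG = 244.4296 kJ, non-spontaneous


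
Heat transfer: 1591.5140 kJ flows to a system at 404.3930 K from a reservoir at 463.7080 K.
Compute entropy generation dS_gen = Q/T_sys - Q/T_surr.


dS_sys = 1591.5140/404.3930 = 3.9356 kJ/K
dS_surr = -1591.5140/463.7080 = -3.4321 kJ/K
dS_gen = 3.9356 - 3.4321 = 0.5034 kJ/K (irreversible)

dS_gen = 0.5034 kJ/K, irreversible


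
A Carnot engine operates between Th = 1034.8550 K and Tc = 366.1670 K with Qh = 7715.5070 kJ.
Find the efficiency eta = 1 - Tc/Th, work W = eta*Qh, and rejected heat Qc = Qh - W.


eta = 1 - 366.1670/1034.8550 = 0.6462
W = 0.6462 * 7715.5070 = 4985.4974 kJ
Qc = 7715.5070 - 4985.4974 = 2730.0096 kJ

eta = 64.6166%, W = 4985.4974 kJ, Qc = 2730.0096 kJ


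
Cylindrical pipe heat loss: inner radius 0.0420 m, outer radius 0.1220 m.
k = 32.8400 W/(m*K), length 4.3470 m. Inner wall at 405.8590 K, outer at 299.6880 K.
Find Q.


dT = 106.1710 K
ln(ro/ri) = 1.0664
Q = 2*pi*32.8400*4.3470*106.1710 / 1.0664 = 89305.5009 W

89305.5009 W


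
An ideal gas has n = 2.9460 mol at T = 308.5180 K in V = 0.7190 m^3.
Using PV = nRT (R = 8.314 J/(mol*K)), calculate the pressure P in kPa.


P = nRT/V = 2.9460 * 8.314 * 308.5180 / 0.7190
= 7556.5449 / 0.7190 = 10509.7983 Pa = 10.5098 kPa

10.5098 kPa


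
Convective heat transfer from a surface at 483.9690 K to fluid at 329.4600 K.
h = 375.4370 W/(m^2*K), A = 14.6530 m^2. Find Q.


dT = 154.5090 K
Q = 375.4370 * 14.6530 * 154.5090 = 849997.0183 W

849997.0183 W


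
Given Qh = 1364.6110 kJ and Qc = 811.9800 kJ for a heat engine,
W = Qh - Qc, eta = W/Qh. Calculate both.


W = 1364.6110 - 811.9800 = 552.6310 kJ
eta = 552.6310 / 1364.6110 = 0.4050 = 40.4973%

W = 552.6310 kJ, eta = 40.4973%


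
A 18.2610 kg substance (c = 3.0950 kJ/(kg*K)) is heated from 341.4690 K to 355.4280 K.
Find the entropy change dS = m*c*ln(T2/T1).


T2/T1 = 1.0409
ln(T2/T1) = 0.0401
dS = 18.2610 * 3.0950 * 0.0401 = 2.2644 kJ/K

2.2644 kJ/K


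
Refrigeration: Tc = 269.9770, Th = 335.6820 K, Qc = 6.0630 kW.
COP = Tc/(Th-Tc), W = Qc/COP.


COP = 269.9770 / 65.7050 = 4.1089
W = 6.0630 / 4.1089 = 1.4756 kW

COP = 4.1089, W = 1.4756 kW


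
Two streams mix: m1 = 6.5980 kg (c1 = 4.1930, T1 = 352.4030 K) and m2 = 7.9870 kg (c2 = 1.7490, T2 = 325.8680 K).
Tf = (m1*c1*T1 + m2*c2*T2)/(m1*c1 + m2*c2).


num = 14301.5107
den = 41.6347
Tf = 343.5000 K

343.5000 K


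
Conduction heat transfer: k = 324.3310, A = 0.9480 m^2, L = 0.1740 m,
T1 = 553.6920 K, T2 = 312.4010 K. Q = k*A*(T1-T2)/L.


dT = 241.2910 K
Q = 324.3310 * 0.9480 * 241.2910 / 0.1740 = 426371.9969 W

426371.9969 W


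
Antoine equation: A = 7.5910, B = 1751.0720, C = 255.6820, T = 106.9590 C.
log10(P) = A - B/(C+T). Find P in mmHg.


C+T = 362.6410
B/(C+T) = 4.8287
log10(P) = 7.5910 - 4.8287 = 2.7623
P = 10^2.7623 = 578.5418 mmHg

578.5418 mmHg


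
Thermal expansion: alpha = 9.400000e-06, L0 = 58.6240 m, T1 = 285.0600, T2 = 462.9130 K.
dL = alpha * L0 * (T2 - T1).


dT = 177.8530 K
dL = 9.400000e-06 * 58.6240 * 177.8530 = 0.098009 m
L_final = 58.722009 m

dL = 0.098009 m


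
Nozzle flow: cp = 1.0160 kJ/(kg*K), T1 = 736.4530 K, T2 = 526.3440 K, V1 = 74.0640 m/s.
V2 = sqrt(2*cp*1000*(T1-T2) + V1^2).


dT = 210.1090 K
2*cp*1000*dT = 426941.4880
V1^2 = 5485.4761
V2 = sqrt(432426.9641) = 657.5918 m/s

657.5918 m/s


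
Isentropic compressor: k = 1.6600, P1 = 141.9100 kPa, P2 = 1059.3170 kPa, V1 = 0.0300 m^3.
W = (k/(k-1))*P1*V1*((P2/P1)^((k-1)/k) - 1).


(k-1)/k = 0.3976
(P2/P1)^exp = 2.2238
W = 2.5152 * 141.9100 * 0.0300 * (2.2238 - 1) = 13.1045 kJ

13.1045 kJ


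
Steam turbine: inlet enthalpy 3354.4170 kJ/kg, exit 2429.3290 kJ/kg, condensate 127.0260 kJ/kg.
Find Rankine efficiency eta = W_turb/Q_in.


W = 925.0880 kJ/kg
Q_in = 3227.3910 kJ/kg
eta = 0.2866 = 28.6636%

eta = 28.6636%


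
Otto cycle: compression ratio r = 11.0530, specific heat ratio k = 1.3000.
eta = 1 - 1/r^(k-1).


r^(k-1) = 2.0561
eta = 1 - 1/2.0561 = 0.5136 = 51.3642%

51.3642%


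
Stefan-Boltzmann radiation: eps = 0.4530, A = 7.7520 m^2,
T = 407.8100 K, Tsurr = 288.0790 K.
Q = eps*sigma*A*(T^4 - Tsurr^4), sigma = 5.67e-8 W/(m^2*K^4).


T^4 = 2.7659e+10
Tsurr^4 = 6.8873e+09
Q = 0.4530 * 5.67e-8 * 7.7520 * 2.0771e+10 = 4135.8167 W

4135.8167 W


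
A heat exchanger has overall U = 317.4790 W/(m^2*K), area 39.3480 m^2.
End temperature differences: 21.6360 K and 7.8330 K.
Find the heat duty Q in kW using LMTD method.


LMTD = 13.5855 K
Q = 317.4790 * 39.3480 * 13.5855 = 169711.7387 W = 169.7117 kW

169.7117 kW


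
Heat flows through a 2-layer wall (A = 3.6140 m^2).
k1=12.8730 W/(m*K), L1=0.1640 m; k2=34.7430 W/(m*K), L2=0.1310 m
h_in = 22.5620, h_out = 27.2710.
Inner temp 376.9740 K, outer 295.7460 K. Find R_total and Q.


R_conv_in = 1/(22.5620*3.6140) = 0.0123
R_1 = 0.1640/(12.8730*3.6140) = 0.0035
R_2 = 0.1310/(34.7430*3.6140) = 0.0010
R_conv_out = 1/(27.2710*3.6140) = 0.0101
R_total = 0.0270 K/W
Q = 81.2280 / 0.0270 = 3010.7991 W

R_total = 0.0270 K/W, Q = 3010.7991 W


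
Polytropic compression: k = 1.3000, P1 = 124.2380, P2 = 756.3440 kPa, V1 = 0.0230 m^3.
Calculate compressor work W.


(k-1)/k = 0.2308
(P2/P1)^exp = 1.5172
W = 4.3333 * 124.2380 * 0.0230 * (1.5172 - 1) = 6.4036 kJ

6.4036 kJ


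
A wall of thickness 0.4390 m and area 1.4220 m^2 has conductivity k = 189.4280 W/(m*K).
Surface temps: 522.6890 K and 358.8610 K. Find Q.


dT = 163.8280 K
Q = 189.4280 * 1.4220 * 163.8280 / 0.4390 = 100523.4487 W

100523.4487 W


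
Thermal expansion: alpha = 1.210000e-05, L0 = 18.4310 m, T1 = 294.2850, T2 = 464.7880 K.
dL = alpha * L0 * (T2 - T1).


dT = 170.5030 K
dL = 1.210000e-05 * 18.4310 * 170.5030 = 0.038025 m
L_final = 18.469025 m

dL = 0.038025 m


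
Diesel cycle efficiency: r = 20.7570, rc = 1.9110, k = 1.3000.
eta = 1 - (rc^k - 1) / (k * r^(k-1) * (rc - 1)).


r^(k-1) = 2.4840
rc^k = 2.3208
eta = 0.5510 = 55.1019%

55.1019%


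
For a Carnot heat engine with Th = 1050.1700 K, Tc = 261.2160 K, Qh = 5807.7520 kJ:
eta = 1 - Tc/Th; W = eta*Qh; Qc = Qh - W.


eta = 1 - 261.2160/1050.1700 = 0.7513
W = 0.7513 * 5807.7520 = 4363.1499 kJ
Qc = 5807.7520 - 4363.1499 = 1444.6021 kJ

eta = 75.1263%, W = 4363.1499 kJ, Qc = 1444.6021 kJ


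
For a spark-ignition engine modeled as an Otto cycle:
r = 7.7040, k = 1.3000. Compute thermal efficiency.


r^(k-1) = 1.8451
eta = 1 - 1/1.8451 = 0.4580 = 45.8018%

45.8018%


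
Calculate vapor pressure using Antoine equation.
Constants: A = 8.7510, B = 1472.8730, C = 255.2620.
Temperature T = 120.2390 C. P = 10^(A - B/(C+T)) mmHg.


C+T = 375.5010
B/(C+T) = 3.9224
log10(P) = 8.7510 - 3.9224 = 4.8286
P = 10^4.8286 = 67387.4498 mmHg

67387.4498 mmHg


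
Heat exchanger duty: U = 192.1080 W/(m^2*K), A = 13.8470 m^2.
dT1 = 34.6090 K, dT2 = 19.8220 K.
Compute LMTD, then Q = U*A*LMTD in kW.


LMTD = 26.5323 K
Q = 192.1080 * 13.8470 * 26.5323 = 70579.0079 W = 70.5790 kW

70.5790 kW


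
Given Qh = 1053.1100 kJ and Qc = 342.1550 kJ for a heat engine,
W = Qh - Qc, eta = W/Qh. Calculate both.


W = 1053.1100 - 342.1550 = 710.9550 kJ
eta = 710.9550 / 1053.1100 = 0.6751 = 67.5100%

W = 710.9550 kJ, eta = 67.5100%


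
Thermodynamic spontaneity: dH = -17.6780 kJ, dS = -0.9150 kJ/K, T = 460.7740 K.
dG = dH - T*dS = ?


T*dS = 460.7740 * -0.9150 = -421.6082 kJ
dG = -17.6780 + 421.6082 = 403.9302 kJ (non-spontaneous)

dG = 403.9302 kJ, non-spontaneous


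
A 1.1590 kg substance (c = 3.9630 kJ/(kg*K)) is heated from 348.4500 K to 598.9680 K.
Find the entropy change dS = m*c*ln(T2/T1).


T2/T1 = 1.7189
ln(T2/T1) = 0.5417
dS = 1.1590 * 3.9630 * 0.5417 = 2.4882 kJ/K

2.4882 kJ/K


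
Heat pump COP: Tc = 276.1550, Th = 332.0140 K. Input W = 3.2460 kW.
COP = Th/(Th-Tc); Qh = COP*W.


COP = 332.0140 / 55.8590 = 5.9438
Qh = 5.9438 * 3.2460 = 19.2935 kW

COP = 5.9438, Qh = 19.2935 kW


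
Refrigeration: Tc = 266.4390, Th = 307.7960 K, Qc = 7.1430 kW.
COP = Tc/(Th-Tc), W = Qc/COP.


COP = 266.4390 / 41.3570 = 6.4424
W = 7.1430 / 6.4424 = 1.1087 kW

COP = 6.4424, W = 1.1087 kW


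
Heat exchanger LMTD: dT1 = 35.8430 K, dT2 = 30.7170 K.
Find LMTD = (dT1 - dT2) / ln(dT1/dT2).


dT1/dT2 = 1.1669
ln(dT1/dT2) = 0.1543
LMTD = 5.1260 / 0.1543 = 33.2141 K

33.2141 K


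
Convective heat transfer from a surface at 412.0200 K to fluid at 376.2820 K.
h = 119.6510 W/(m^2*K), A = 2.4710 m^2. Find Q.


dT = 35.7380 K
Q = 119.6510 * 2.4710 * 35.7380 = 10566.2121 W

10566.2121 W


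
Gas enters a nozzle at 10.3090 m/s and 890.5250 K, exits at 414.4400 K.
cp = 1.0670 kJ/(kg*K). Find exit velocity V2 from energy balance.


dT = 476.0850 K
2*cp*1000*dT = 1015965.3900
V1^2 = 106.2755
V2 = sqrt(1016071.6655) = 1008.0038 m/s

1008.0038 m/s


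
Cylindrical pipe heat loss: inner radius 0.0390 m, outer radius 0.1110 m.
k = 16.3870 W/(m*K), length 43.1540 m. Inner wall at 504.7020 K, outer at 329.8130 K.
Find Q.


dT = 174.8890 K
ln(ro/ri) = 1.0460
Q = 2*pi*16.3870*43.1540*174.8890 / 1.0460 = 742923.7551 W

742923.7551 W


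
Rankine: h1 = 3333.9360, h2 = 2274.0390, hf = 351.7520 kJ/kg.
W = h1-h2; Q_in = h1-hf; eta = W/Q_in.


W = 1059.8970 kJ/kg
Q_in = 2982.1840 kJ/kg
eta = 0.3554 = 35.5410%

eta = 35.5410%


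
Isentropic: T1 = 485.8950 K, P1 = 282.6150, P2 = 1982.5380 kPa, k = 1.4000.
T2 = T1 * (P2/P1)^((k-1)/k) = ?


(k-1)/k = 0.2857
(P2/P1)^exp = 1.7447
T2 = 485.8950 * 1.7447 = 847.7430 K

847.7430 K


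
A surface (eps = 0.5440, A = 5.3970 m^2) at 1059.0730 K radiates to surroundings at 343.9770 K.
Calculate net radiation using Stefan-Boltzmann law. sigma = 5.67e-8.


T^4 = 1.2581e+12
Tsurr^4 = 1.4000e+10
Q = 0.5440 * 5.67e-8 * 5.3970 * 1.2441e+12 = 207099.0356 W

207099.0356 W


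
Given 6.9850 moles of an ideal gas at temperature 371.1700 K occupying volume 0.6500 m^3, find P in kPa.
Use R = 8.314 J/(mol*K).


P = nRT/V = 6.9850 * 8.314 * 371.1700 / 0.6500
= 21555.0630 / 0.6500 = 33161.6355 Pa = 33.1616 kPa

33.1616 kPa


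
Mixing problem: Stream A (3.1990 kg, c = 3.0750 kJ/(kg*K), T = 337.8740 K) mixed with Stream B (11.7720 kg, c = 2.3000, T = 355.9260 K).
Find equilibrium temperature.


num = 12960.5512
den = 36.9125
Tf = 351.1153 K

351.1153 K


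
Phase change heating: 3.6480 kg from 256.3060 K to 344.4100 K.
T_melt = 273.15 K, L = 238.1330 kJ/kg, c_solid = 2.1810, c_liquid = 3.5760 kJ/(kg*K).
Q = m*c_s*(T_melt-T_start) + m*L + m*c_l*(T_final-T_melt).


Q1 (sensible, solid) = 3.6480 * 2.1810 * 16.8440 = 134.0157 kJ
Q2 (latent) = 3.6480 * 238.1330 = 868.7092 kJ
Q3 (sensible, liquid) = 3.6480 * 3.5760 * 71.2600 = 929.6044 kJ
Q_total = 1932.3293 kJ

1932.3293 kJ


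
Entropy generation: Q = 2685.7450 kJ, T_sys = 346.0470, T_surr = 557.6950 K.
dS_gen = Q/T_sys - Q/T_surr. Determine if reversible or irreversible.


dS_sys = 2685.7450/346.0470 = 7.7612 kJ/K
dS_surr = -2685.7450/557.6950 = -4.8158 kJ/K
dS_gen = 7.7612 - 4.8158 = 2.9454 kJ/K (irreversible)

dS_gen = 2.9454 kJ/K, irreversible


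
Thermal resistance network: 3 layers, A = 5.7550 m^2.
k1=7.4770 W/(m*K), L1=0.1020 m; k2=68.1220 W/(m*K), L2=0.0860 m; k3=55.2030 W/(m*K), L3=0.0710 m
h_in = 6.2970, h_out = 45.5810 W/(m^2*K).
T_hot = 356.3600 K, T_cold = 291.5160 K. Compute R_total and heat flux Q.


R_conv_in = 1/(6.2970*5.7550) = 0.0276
R_1 = 0.1020/(7.4770*5.7550) = 0.0024
R_2 = 0.0860/(68.1220*5.7550) = 0.0002
R_3 = 0.0710/(55.2030*5.7550) = 0.0002
R_conv_out = 1/(45.5810*5.7550) = 0.0038
R_total = 0.0342 K/W
Q = 64.8440 / 0.0342 = 1894.9241 W

R_total = 0.0342 K/W, Q = 1894.9241 W


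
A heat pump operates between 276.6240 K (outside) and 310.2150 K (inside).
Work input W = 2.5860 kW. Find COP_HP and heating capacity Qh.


COP = 310.2150 / 33.5910 = 9.2351
Qh = 9.2351 * 2.5860 = 23.8819 kW

COP = 9.2351, Qh = 23.8819 kW


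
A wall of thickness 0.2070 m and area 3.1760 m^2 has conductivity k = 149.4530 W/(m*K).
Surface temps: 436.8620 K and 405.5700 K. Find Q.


dT = 31.2920 K
Q = 149.4530 * 3.1760 * 31.2920 / 0.2070 = 71754.3289 W

71754.3289 W


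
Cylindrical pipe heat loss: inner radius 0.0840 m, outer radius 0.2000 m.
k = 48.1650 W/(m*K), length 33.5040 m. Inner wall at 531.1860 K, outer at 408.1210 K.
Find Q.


dT = 123.0650 K
ln(ro/ri) = 0.8675
Q = 2*pi*48.1650*33.5040*123.0650 / 0.8675 = 1438377.5013 W

1438377.5013 W


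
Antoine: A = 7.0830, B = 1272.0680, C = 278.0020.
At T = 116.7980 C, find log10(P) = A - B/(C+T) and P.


C+T = 394.8000
B/(C+T) = 3.2221
log10(P) = 7.0830 - 3.2221 = 3.8609
P = 10^3.8609 = 7260.1110 mmHg

7260.1110 mmHg


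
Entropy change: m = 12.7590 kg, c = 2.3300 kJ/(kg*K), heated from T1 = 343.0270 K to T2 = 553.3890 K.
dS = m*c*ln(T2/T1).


T2/T1 = 1.6133
ln(T2/T1) = 0.4783
dS = 12.7590 * 2.3300 * 0.4783 = 14.2177 kJ/K

14.2177 kJ/K


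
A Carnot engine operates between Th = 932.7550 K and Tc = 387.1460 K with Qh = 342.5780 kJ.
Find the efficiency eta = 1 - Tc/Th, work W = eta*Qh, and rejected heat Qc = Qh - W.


eta = 1 - 387.1460/932.7550 = 0.5849
W = 0.5849 * 342.5780 = 200.3888 kJ
Qc = 342.5780 - 200.3888 = 142.1892 kJ

eta = 58.4944%, W = 200.3888 kJ, Qc = 142.1892 kJ


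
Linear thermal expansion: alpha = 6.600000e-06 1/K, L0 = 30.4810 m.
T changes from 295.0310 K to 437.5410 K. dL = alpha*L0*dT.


dT = 142.5100 K
dL = 6.600000e-06 * 30.4810 * 142.5100 = 0.028669 m
L_final = 30.509669 m

dL = 0.028669 m


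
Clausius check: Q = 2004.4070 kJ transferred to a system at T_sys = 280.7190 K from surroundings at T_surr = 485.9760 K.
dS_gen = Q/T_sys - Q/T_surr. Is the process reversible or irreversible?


dS_sys = 2004.4070/280.7190 = 7.1403 kJ/K
dS_surr = -2004.4070/485.9760 = -4.1245 kJ/K
dS_gen = 7.1403 - 4.1245 = 3.0158 kJ/K (irreversible)

dS_gen = 3.0158 kJ/K, irreversible


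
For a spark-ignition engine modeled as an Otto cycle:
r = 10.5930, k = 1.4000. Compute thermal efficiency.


r^(k-1) = 2.5704
eta = 1 - 1/2.5704 = 0.6110 = 61.0962%

61.0962%


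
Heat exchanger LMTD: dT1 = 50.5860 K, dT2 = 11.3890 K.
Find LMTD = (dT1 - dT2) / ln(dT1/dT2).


dT1/dT2 = 4.4417
ln(dT1/dT2) = 1.4910
LMTD = 39.1970 / 1.4910 = 26.2886 K

26.2886 K


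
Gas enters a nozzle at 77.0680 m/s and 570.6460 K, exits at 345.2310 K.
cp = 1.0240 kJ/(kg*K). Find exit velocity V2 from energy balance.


dT = 225.4150 K
2*cp*1000*dT = 461649.9200
V1^2 = 5939.4766
V2 = sqrt(467589.3966) = 683.8051 m/s

683.8051 m/s


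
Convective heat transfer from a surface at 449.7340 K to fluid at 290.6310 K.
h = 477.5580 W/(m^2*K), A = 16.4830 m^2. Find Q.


dT = 159.1030 K
Q = 477.5580 * 16.4830 * 159.1030 = 1252393.3473 W

1252393.3473 W


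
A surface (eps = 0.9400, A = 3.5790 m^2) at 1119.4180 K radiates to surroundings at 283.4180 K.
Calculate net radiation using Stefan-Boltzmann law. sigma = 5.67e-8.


T^4 = 1.5703e+12
Tsurr^4 = 6.4522e+09
Q = 0.9400 * 5.67e-8 * 3.5790 * 1.5638e+12 = 298300.1997 W

298300.1997 W


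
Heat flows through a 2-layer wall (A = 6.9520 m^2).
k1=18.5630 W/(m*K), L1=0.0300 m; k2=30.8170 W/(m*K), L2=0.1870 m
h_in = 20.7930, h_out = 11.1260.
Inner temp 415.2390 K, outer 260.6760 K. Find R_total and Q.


R_conv_in = 1/(20.7930*6.9520) = 0.0069
R_1 = 0.0300/(18.5630*6.9520) = 0.0002
R_2 = 0.1870/(30.8170*6.9520) = 0.0009
R_conv_out = 1/(11.1260*6.9520) = 0.0129
R_total = 0.0210 K/W
Q = 154.5630 / 0.0210 = 7377.0774 W

R_total = 0.0210 K/W, Q = 7377.0774 W


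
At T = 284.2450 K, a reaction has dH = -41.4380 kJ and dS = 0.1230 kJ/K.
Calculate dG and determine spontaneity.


T*dS = 284.2450 * 0.1230 = 34.9621 kJ
dG = -41.4380 - 34.9621 = -76.4001 kJ (spontaneous)

dG = -76.4001 kJ, spontaneous


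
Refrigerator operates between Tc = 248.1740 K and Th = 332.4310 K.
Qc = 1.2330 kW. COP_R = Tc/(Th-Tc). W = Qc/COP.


COP = 248.1740 / 84.2570 = 2.9454
W = 1.2330 / 2.9454 = 0.4186 kW

COP = 2.9454, W = 0.4186 kW


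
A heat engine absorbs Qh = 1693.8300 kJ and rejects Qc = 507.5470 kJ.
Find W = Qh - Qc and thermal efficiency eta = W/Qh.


W = 1693.8300 - 507.5470 = 1186.2830 kJ
eta = 1186.2830 / 1693.8300 = 0.7004 = 70.0355%

W = 1186.2830 kJ, eta = 70.0355%


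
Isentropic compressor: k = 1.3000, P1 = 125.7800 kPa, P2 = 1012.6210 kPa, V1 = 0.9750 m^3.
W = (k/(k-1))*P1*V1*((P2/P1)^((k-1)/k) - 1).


(k-1)/k = 0.2308
(P2/P1)^exp = 1.6182
W = 4.3333 * 125.7800 * 0.9750 * (1.6182 - 1) = 328.5375 kJ

328.5375 kJ


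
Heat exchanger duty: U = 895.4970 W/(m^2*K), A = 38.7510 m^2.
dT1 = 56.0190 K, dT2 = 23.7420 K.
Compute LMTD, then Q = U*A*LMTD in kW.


LMTD = 37.5994 K
Q = 895.4970 * 38.7510 * 37.5994 = 1304750.8577 W = 1304.7509 kW

1304.7509 kW


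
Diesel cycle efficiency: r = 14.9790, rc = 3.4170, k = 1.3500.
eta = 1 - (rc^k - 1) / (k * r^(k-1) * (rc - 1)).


r^(k-1) = 2.5788
rc^k = 5.2532
eta = 0.4945 = 49.4545%

49.4545%


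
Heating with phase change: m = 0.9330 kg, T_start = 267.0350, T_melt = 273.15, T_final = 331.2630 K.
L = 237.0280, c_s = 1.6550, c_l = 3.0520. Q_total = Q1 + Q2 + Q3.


Q1 (sensible, solid) = 0.9330 * 1.6550 * 6.1150 = 9.4423 kJ
Q2 (latent) = 0.9330 * 237.0280 = 221.1471 kJ
Q3 (sensible, liquid) = 0.9330 * 3.0520 * 58.1130 = 165.4777 kJ
Q_total = 396.0671 kJ

396.0671 kJ


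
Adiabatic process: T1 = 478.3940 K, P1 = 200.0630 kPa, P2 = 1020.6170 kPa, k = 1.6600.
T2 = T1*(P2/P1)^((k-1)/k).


(k-1)/k = 0.3976
(P2/P1)^exp = 1.9115
T2 = 478.3940 * 1.9115 = 914.4476 K

914.4476 K


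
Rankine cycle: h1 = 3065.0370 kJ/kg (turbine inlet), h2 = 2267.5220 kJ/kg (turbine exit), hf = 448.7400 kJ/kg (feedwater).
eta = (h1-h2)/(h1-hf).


W = 797.5150 kJ/kg
Q_in = 2616.2970 kJ/kg
eta = 0.3048 = 30.4826%

eta = 30.4826%


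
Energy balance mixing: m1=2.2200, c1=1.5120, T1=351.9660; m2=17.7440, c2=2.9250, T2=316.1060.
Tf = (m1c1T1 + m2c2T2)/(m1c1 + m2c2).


num = 17587.7039
den = 55.2578
Tf = 318.2843 K

318.2843 K


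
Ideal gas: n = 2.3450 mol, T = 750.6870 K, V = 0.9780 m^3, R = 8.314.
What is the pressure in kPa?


P = nRT/V = 2.3450 * 8.314 * 750.6870 / 0.9780
= 14635.6415 / 0.9780 = 14964.8686 Pa = 14.9649 kPa

14.9649 kPa


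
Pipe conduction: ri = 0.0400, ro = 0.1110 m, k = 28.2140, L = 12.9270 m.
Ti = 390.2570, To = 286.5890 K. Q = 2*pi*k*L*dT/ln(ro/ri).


dT = 103.6680 K
ln(ro/ri) = 1.0207
Q = 2*pi*28.2140*12.9270*103.6680 / 1.0207 = 232760.8001 W

232760.8001 W


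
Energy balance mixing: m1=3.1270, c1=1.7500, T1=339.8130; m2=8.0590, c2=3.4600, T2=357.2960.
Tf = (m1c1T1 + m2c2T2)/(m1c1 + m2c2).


num = 11822.4334
den = 33.3564
Tf = 354.4278 K

354.4278 K


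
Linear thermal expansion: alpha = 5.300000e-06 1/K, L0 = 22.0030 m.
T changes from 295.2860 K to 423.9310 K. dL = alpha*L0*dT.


dT = 128.6450 K
dL = 5.300000e-06 * 22.0030 * 128.6450 = 0.015002 m
L_final = 22.018002 m

dL = 0.015002 m


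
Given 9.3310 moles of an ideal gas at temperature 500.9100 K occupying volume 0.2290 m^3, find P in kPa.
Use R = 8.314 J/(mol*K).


P = nRT/V = 9.3310 * 8.314 * 500.9100 / 0.2290
= 38859.5629 / 0.2290 = 169692.4145 Pa = 169.6924 kPa

169.6924 kPa


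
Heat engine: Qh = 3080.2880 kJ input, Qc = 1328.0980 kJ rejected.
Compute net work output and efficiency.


W = 3080.2880 - 1328.0980 = 1752.1900 kJ
eta = 1752.1900 / 3080.2880 = 0.5688 = 56.8840%

W = 1752.1900 kJ, eta = 56.8840%


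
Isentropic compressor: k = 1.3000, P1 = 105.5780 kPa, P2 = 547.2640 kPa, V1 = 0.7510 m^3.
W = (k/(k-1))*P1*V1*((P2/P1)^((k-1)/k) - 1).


(k-1)/k = 0.2308
(P2/P1)^exp = 1.4619
W = 4.3333 * 105.5780 * 0.7510 * (1.4619 - 1) = 158.6971 kJ

158.6971 kJ


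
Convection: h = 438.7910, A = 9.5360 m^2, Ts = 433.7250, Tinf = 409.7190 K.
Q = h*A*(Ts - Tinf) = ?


dT = 24.0060 K
Q = 438.7910 * 9.5360 * 24.0060 = 100448.5693 W

100448.5693 W


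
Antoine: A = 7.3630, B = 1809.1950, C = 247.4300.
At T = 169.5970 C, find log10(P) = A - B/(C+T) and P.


C+T = 417.0270
B/(C+T) = 4.3383
log10(P) = 7.3630 - 4.3383 = 3.0247
P = 10^3.0247 = 1058.4827 mmHg

1058.4827 mmHg


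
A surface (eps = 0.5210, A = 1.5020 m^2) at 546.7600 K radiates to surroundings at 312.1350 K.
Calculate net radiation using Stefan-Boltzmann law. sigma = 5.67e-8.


T^4 = 8.9369e+10
Tsurr^4 = 9.4923e+09
Q = 0.5210 * 5.67e-8 * 1.5020 * 7.9877e+10 = 3544.1416 W

3544.1416 W


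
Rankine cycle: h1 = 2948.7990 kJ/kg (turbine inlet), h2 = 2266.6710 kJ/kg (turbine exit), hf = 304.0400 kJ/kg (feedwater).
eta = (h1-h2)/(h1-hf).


W = 682.1280 kJ/kg
Q_in = 2644.7590 kJ/kg
eta = 0.2579 = 25.7917%

eta = 25.7917%


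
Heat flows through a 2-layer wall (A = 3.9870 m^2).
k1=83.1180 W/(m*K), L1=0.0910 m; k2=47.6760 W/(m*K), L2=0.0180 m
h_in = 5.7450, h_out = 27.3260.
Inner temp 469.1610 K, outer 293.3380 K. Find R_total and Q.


R_conv_in = 1/(5.7450*3.9870) = 0.0437
R_1 = 0.0910/(83.1180*3.9870) = 0.0003
R_2 = 0.0180/(47.6760*3.9870) = 9.4695e-05
R_conv_out = 1/(27.3260*3.9870) = 0.0092
R_total = 0.0532 K/W
Q = 175.8230 / 0.0532 = 3304.5765 W

R_total = 0.0532 K/W, Q = 3304.5765 W


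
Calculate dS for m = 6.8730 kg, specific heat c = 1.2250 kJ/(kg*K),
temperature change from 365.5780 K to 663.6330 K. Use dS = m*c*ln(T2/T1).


T2/T1 = 1.8153
ln(T2/T1) = 0.5962
dS = 6.8730 * 1.2250 * 0.5962 = 5.0201 kJ/K

5.0201 kJ/K


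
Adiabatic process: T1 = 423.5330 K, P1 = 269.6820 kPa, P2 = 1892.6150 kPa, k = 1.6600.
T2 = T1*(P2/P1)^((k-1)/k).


(k-1)/k = 0.3976
(P2/P1)^exp = 2.1699
T2 = 423.5330 * 2.1699 = 919.0356 K

919.0356 K


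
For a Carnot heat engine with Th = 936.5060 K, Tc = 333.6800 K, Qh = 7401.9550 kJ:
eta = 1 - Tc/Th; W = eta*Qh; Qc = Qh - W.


eta = 1 - 333.6800/936.5060 = 0.6437
W = 0.6437 * 7401.9550 = 4764.6154 kJ
Qc = 7401.9550 - 4764.6154 = 2637.3396 kJ

eta = 64.3697%, W = 4764.6154 kJ, Qc = 2637.3396 kJ


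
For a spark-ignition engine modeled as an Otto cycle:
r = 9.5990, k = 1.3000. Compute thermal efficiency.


r^(k-1) = 1.9709
eta = 1 - 1/1.9709 = 0.4926 = 49.2621%

49.2621%


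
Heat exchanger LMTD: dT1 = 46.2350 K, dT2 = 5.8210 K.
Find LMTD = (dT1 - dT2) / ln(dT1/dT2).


dT1/dT2 = 7.9428
ln(dT1/dT2) = 2.0723
LMTD = 40.4140 / 2.0723 = 19.5023 K

19.5023 K


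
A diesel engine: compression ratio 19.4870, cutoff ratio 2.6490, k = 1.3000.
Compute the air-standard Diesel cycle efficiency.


r^(k-1) = 2.4374
rc^k = 3.5482
eta = 0.5123 = 51.2310%

51.2310%


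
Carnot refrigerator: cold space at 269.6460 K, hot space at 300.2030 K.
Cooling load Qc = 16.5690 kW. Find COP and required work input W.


COP = 269.6460 / 30.5570 = 8.8244
W = 16.5690 / 8.8244 = 1.8776 kW

COP = 8.8244, W = 1.8776 kW


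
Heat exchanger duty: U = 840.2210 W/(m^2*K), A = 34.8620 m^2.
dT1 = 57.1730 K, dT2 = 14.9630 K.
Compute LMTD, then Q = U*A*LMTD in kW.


LMTD = 31.4882 K
Q = 840.2210 * 34.8620 * 31.4882 = 922346.1774 W = 922.3462 kW

922.3462 kW


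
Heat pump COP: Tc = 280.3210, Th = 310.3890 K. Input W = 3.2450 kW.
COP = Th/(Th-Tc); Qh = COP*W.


COP = 310.3890 / 30.0680 = 10.3229
Qh = 10.3229 * 3.2450 = 33.4978 kW

COP = 10.3229, Qh = 33.4978 kW


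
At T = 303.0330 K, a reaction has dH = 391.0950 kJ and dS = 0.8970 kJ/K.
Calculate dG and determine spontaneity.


T*dS = 303.0330 * 0.8970 = 271.8206 kJ
dG = 391.0950 - 271.8206 = 119.2744 kJ (non-spontaneous)

dG = 119.2744 kJ, non-spontaneous


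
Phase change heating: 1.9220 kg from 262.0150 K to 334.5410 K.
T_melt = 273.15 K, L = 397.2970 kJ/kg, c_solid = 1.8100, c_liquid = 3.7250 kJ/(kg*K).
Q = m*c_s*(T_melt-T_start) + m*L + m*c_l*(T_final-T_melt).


Q1 (sensible, solid) = 1.9220 * 1.8100 * 11.1350 = 38.7367 kJ
Q2 (latent) = 1.9220 * 397.2970 = 763.6048 kJ
Q3 (sensible, liquid) = 1.9220 * 3.7250 * 61.3910 = 439.5258 kJ
Q_total = 1241.8673 kJ

1241.8673 kJ


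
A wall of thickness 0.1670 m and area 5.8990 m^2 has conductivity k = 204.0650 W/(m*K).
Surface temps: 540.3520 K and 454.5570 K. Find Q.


dT = 85.7950 K
Q = 204.0650 * 5.8990 * 85.7950 / 0.1670 = 618432.6744 W

618432.6744 W


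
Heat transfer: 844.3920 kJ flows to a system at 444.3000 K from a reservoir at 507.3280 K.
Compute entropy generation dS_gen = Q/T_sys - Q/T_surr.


dS_sys = 844.3920/444.3000 = 1.9005 kJ/K
dS_surr = -844.3920/507.3280 = -1.6644 kJ/K
dS_gen = 1.9005 - 1.6644 = 0.2361 kJ/K (irreversible)

dS_gen = 0.2361 kJ/K, irreversible


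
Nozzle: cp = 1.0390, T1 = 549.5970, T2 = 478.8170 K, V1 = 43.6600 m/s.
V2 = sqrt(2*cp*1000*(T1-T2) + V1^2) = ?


dT = 70.7800 K
2*cp*1000*dT = 147080.8400
V1^2 = 1906.1956
V2 = sqrt(148987.0356) = 385.9884 m/s

385.9884 m/s


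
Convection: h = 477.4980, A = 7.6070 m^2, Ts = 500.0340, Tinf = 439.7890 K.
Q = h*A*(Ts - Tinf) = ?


dT = 60.2450 K
Q = 477.4980 * 7.6070 * 60.2450 = 218829.5573 W

218829.5573 W


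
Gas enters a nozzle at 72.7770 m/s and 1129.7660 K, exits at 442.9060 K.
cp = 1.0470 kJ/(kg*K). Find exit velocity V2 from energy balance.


dT = 686.8600 K
2*cp*1000*dT = 1438284.8400
V1^2 = 5296.4917
V2 = sqrt(1443581.3317) = 1201.4913 m/s

1201.4913 m/s


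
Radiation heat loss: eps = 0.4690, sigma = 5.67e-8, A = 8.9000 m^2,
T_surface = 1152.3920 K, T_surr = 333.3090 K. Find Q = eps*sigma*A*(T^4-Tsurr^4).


T^4 = 1.7636e+12
Tsurr^4 = 1.2342e+10
Q = 0.4690 * 5.67e-8 * 8.9000 * 1.7513e+12 = 414473.6032 W

414473.6032 W


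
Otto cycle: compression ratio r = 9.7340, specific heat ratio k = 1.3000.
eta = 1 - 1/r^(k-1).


r^(k-1) = 1.9792
eta = 1 - 1/1.9792 = 0.4947 = 49.4743%

49.4743%


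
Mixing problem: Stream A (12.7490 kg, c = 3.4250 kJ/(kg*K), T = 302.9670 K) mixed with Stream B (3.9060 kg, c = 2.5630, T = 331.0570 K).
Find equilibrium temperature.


num = 16543.3900
den = 53.6764
Tf = 308.2060 K

308.2060 K


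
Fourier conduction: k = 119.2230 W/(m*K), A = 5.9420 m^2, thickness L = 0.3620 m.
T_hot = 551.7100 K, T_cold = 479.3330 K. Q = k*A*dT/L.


dT = 72.3770 K
Q = 119.2230 * 5.9420 * 72.3770 / 0.3620 = 141639.6029 W

141639.6029 W


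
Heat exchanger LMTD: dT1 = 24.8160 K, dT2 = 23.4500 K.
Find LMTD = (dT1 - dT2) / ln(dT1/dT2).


dT1/dT2 = 1.0583
ln(dT1/dT2) = 0.0566
LMTD = 1.3660 / 0.0566 = 24.1266 K

24.1266 K


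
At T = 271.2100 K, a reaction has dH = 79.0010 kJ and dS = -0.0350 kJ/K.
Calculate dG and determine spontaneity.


T*dS = 271.2100 * -0.0350 = -9.4924 kJ
dG = 79.0010 + 9.4924 = 88.4934 kJ (non-spontaneous)

dG = 88.4934 kJ, non-spontaneous


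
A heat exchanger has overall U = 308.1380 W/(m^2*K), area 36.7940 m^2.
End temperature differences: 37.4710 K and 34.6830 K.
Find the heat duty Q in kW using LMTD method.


LMTD = 36.0590 K
Q = 308.1380 * 36.7940 * 36.0590 = 408824.0192 W = 408.8240 kW

408.8240 kW


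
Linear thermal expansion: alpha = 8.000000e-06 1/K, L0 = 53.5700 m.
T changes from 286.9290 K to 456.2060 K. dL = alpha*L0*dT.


dT = 169.2770 K
dL = 8.000000e-06 * 53.5700 * 169.2770 = 0.072545 m
L_final = 53.642545 m

dL = 0.072545 m


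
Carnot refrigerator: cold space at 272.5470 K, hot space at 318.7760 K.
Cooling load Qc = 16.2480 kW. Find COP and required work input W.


COP = 272.5470 / 46.2290 = 5.8956
W = 16.2480 / 5.8956 = 2.7560 kW

COP = 5.8956, W = 2.7560 kW


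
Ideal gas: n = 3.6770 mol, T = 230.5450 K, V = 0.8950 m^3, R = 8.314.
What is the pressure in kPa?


P = nRT/V = 3.6770 * 8.314 * 230.5450 / 0.8950
= 7047.8939 / 0.8950 = 7874.7418 Pa = 7.8747 kPa

7.8747 kPa


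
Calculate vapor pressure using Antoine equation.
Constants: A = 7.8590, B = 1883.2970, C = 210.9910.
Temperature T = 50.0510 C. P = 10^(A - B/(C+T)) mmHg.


C+T = 261.0420
B/(C+T) = 7.2145
log10(P) = 7.8590 - 7.2145 = 0.6445
P = 10^0.6445 = 4.4103 mmHg

4.4103 mmHg


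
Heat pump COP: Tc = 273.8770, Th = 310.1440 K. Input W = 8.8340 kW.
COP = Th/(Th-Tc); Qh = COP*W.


COP = 310.1440 / 36.2670 = 8.5517
Qh = 8.5517 * 8.8340 = 75.5456 kW

COP = 8.5517, Qh = 75.5456 kW


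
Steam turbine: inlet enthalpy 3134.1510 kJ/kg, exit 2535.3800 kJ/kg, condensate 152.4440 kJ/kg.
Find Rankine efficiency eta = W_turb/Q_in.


W = 598.7710 kJ/kg
Q_in = 2981.7070 kJ/kg
eta = 0.2008 = 20.0815%

eta = 20.0815%


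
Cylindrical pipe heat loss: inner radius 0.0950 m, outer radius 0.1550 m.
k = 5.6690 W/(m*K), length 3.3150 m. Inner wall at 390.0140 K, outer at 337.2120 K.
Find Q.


dT = 52.8020 K
ln(ro/ri) = 0.4895
Q = 2*pi*5.6690*3.3150*52.8020 / 0.4895 = 12735.7566 W

12735.7566 W


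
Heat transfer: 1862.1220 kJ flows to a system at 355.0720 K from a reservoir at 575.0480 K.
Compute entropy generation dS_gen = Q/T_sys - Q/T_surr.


dS_sys = 1862.1220/355.0720 = 5.2444 kJ/K
dS_surr = -1862.1220/575.0480 = -3.2382 kJ/K
dS_gen = 5.2444 - 3.2382 = 2.0061 kJ/K (irreversible)

dS_gen = 2.0061 kJ/K, irreversible


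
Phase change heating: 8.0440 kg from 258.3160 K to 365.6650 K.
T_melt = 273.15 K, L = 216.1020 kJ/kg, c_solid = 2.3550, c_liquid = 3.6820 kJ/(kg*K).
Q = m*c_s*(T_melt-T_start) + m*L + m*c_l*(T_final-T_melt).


Q1 (sensible, solid) = 8.0440 * 2.3550 * 14.8340 = 281.0097 kJ
Q2 (latent) = 8.0440 * 216.1020 = 1738.3245 kJ
Q3 (sensible, liquid) = 8.0440 * 3.6820 * 92.5150 = 2740.1100 kJ
Q_total = 4759.4442 kJ

4759.4442 kJ


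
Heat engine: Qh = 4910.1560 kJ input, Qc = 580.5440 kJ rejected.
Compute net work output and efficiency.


W = 4910.1560 - 580.5440 = 4329.6120 kJ
eta = 4329.6120 / 4910.1560 = 0.8818 = 88.1767%

W = 4329.6120 kJ, eta = 88.1767%


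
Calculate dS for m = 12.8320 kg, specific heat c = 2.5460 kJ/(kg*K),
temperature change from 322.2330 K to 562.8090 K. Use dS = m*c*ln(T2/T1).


T2/T1 = 1.7466
ln(T2/T1) = 0.5577
dS = 12.8320 * 2.5460 * 0.5577 = 18.2191 kJ/K

18.2191 kJ/K


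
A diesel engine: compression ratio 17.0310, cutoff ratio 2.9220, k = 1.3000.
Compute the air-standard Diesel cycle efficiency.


r^(k-1) = 2.3408
rc^k = 4.0307
eta = 0.4818 = 48.1822%

48.1822%


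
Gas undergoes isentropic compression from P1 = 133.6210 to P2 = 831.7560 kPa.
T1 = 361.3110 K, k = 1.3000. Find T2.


(k-1)/k = 0.2308
(P2/P1)^exp = 1.5250
T2 = 361.3110 * 1.5250 = 550.9852 K

550.9852 K


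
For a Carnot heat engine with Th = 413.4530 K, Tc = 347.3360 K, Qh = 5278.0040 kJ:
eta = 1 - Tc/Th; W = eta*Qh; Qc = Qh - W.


eta = 1 - 347.3360/413.4530 = 0.1599
W = 0.1599 * 5278.0040 = 844.0277 kJ
Qc = 5278.0040 - 844.0277 = 4433.9763 kJ

eta = 15.9914%, W = 844.0277 kJ, Qc = 4433.9763 kJ


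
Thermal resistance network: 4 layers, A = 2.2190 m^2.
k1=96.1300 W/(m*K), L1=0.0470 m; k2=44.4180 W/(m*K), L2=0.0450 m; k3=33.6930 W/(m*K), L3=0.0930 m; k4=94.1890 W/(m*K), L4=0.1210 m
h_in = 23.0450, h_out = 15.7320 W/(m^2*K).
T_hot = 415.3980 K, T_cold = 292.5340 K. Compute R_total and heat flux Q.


R_conv_in = 1/(23.0450*2.2190) = 0.0196
R_1 = 0.0470/(96.1300*2.2190) = 0.0002
R_2 = 0.0450/(44.4180*2.2190) = 0.0005
R_3 = 0.0930/(33.6930*2.2190) = 0.0012
R_4 = 0.1210/(94.1890*2.2190) = 0.0006
R_conv_out = 1/(15.7320*2.2190) = 0.0286
R_total = 0.0507 K/W
Q = 122.8640 / 0.0507 = 2423.3173 W

R_total = 0.0507 K/W, Q = 2423.3173 W


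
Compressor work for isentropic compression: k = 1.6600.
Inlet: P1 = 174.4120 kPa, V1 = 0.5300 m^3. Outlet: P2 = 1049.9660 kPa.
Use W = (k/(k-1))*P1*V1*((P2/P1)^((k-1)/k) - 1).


(k-1)/k = 0.3976
(P2/P1)^exp = 2.0416
W = 2.5152 * 174.4120 * 0.5300 * (2.0416 - 1) = 242.1578 kJ

242.1578 kJ


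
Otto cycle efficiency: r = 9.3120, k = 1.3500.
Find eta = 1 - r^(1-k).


r^(k-1) = 2.1836
eta = 1 - 1/2.1836 = 0.5420 = 54.2032%

54.2032%


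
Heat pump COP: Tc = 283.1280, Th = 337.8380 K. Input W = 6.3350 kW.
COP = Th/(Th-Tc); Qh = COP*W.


COP = 337.8380 / 54.7100 = 6.1751
Qh = 6.1751 * 6.3350 = 39.1191 kW

COP = 6.1751, Qh = 39.1191 kW


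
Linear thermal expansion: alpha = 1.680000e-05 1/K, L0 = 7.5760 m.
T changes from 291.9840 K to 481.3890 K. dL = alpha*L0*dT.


dT = 189.4050 K
dL = 1.680000e-05 * 7.5760 * 189.4050 = 0.024107 m
L_final = 7.600107 m

dL = 0.024107 m


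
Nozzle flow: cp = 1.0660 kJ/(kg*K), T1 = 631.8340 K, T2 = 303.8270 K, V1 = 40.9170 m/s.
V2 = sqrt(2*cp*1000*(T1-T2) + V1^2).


dT = 328.0070 K
2*cp*1000*dT = 699310.9240
V1^2 = 1674.2009
V2 = sqrt(700985.1249) = 837.2485 m/s

837.2485 m/s


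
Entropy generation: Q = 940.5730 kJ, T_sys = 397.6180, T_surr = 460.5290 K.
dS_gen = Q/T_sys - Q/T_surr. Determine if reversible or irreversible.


dS_sys = 940.5730/397.6180 = 2.3655 kJ/K
dS_surr = -940.5730/460.5290 = -2.0424 kJ/K
dS_gen = 2.3655 - 2.0424 = 0.3231 kJ/K (irreversible)

dS_gen = 0.3231 kJ/K, irreversible


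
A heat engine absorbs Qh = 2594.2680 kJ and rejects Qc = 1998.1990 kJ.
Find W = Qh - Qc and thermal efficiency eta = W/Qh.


W = 2594.2680 - 1998.1990 = 596.0690 kJ
eta = 596.0690 / 2594.2680 = 0.2298 = 22.9764%

W = 596.0690 kJ, eta = 22.9764%


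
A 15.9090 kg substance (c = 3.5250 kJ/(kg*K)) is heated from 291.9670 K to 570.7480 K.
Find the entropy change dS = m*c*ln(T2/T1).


T2/T1 = 1.9548
ln(T2/T1) = 0.6703
dS = 15.9090 * 3.5250 * 0.6703 = 37.5903 kJ/K

37.5903 kJ/K


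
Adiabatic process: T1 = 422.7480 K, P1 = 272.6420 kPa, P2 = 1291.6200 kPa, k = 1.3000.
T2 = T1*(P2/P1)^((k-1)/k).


(k-1)/k = 0.2308
(P2/P1)^exp = 1.4318
T2 = 422.7480 * 1.4318 = 605.3072 K

605.3072 K


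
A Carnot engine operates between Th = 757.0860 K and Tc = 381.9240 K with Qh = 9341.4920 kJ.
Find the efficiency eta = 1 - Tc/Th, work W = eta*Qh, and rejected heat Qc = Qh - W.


eta = 1 - 381.9240/757.0860 = 0.4955
W = 0.4955 * 9341.4920 = 4629.0287 kJ
Qc = 9341.4920 - 4629.0287 = 4712.4633 kJ

eta = 49.5534%, W = 4629.0287 kJ, Qc = 4712.4633 kJ


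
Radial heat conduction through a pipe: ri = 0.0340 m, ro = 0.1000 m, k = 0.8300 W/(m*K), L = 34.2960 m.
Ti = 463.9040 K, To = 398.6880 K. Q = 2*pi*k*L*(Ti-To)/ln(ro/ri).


dT = 65.2160 K
ln(ro/ri) = 1.0788
Q = 2*pi*0.8300*34.2960*65.2160 / 1.0788 = 10812.1176 W

10812.1176 W


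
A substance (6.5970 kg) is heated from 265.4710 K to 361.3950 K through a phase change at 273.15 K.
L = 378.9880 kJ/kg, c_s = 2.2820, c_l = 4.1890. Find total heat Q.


Q1 (sensible, solid) = 6.5970 * 2.2820 * 7.6790 = 115.6024 kJ
Q2 (latent) = 6.5970 * 378.9880 = 2500.1838 kJ
Q3 (sensible, liquid) = 6.5970 * 4.1890 * 88.2450 = 2438.6358 kJ
Q_total = 5054.4221 kJ

5054.4221 kJ
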